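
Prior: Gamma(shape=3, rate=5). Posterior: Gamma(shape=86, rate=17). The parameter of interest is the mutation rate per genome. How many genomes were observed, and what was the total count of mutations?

n = 12 genomes with total 83 mutations

Gamma–Poisson conjugacy: posterior shape = α + Σxᵢ, posterior rate = β + n.
Matching: Σxᵢ = 86 − 3 = 83 and n = 17 − 5 = 12.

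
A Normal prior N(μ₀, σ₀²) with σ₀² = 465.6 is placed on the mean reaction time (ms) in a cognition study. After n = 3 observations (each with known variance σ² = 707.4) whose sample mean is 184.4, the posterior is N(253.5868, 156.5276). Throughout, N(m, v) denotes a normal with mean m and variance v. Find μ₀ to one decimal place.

The posterior mean is a precision-weighted average: μ_n = (τ₀μ₀ + τ_data·x̄)/(τ₀+τ_data), with τ₀=1/σ₀² and τ_data=n/σ².
Here τ₀ = 1/465.6 = 0.002148 and τ_data = 3/707.4 = 0.004241, so τ_n = 0.006389.
Rearranging for μ₀: μ₀ = (μ_n·τ_n − τ_data·x̄)/τ₀ = (253.5868·0.006389 − 0.004241·184.4) / 0.002148 = 0.838126/0.002148 ≈ 390.2.

μ₀ = 390.2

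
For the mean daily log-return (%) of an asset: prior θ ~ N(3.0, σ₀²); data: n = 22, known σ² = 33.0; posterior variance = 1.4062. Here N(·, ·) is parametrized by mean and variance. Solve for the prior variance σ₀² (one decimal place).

For the Normal–Normal model with known σ², precisions add: τ_n = τ₀ + n/σ².
So 1/σ₀² = 1/1.4062 − 22/33.0 = 0.711136 − 0.666667 = 0.044469.
Hence σ₀² = 1/0.044469 ≈ 22.5.

σ₀² = 22.5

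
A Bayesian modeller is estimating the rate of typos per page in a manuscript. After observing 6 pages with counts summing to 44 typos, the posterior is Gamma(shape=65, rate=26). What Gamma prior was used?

Gamma(shape=21, rate=20)

Gamma–Poisson conjugacy: posterior shape = α + Σxᵢ, posterior rate = β + n.
So α = 65 − 44 = 21 and β = 26 − 6 = 20.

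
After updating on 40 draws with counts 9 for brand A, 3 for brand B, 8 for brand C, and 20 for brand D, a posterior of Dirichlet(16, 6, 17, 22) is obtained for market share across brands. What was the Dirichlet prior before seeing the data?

Dirichlet(7, 3, 9, 2)

For a Dirichlet(α) prior with multinomial counts c, the posterior is Dirichlet(α + c) componentwise.
Subtract each count from the matching posterior parameter: 16−9=7, 6−3=3, 17−8=9, 22−20=2.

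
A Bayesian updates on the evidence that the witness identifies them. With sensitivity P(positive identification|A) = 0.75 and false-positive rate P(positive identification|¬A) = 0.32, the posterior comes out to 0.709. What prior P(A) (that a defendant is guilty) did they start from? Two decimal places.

In odds form, posterior odds = prior odds × likelihood ratio, so prior odds = posterior odds ÷ LR.
Posterior odds = 0.709/(1−0.709) = 2.4364. LR = 0.75/0.32 = 2.3438.
Prior odds = 2.4364/2.3438 = 1.0395, so P(A) = 1.0395/(1+1.0395) ≈ 0.51.

P(A) = 0.51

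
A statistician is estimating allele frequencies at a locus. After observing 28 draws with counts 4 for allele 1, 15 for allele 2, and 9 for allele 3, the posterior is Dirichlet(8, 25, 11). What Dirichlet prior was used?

Dirichlet(4, 10, 2)

For a Dirichlet(α) prior with multinomial counts c, the posterior is Dirichlet(α + c) componentwise.
Subtract each count from the matching posterior parameter: 8−4=4, 25−15=10, 11−9=2.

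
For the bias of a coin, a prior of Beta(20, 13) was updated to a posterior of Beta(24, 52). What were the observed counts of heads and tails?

4 heads and 39 tails

Under Beta–binomial conjugacy the posterior parameters are (α+s, β+f).
So s = 24 − 20 = 4 and f = 52 − 13 = 39.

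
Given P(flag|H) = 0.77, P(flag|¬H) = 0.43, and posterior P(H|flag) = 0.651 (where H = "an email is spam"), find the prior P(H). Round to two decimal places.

P(H) = 0.51

Bayes' rule in odds form gives O(H|E) = O(H)·[P(E|H)/P(E|¬H)], hence O(H) = O(H|E)/LR.
Posterior odds = 0.651/(1−0.651) = 1.8653. LR = 0.77/0.43 = 1.7907.
Prior odds = 1.8653/1.7907 = 1.0417, so P(H) = 1.0417/(1+1.0417) ≈ 0.51.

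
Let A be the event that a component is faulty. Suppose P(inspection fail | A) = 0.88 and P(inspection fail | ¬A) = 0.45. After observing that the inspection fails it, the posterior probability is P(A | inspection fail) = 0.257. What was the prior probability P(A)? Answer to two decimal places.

Bayes' rule in odds form gives O(A|E) = O(A)·[P(E|A)/P(E|¬A)], hence O(A) = O(A|E)/LR.
Posterior odds = 0.257/(1−0.257) = 0.3459. LR = 0.88/0.45 = 1.9556.
Prior odds = 0.3459/1.9556 = 0.1769, so P(A) = 0.1769/(1+0.1769) ≈ 0.15.

P(A) = 0.15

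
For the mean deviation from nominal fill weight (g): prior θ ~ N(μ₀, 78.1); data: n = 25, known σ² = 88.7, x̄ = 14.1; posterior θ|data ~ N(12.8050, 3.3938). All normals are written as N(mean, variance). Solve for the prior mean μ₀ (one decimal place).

With known observation variance, the Normal–Normal posterior has precision τ_n = τ₀ + n/σ² and mean μ_n = (τ₀μ₀ + (n/σ²)x̄)/τ_n.
Here τ₀ = 1/78.1 = 0.012804 and τ_data = 25/88.7 = 0.281849, so τ_n = 0.294653.
Rearranging for μ₀: μ₀ = (μ_n·τ_n − τ_data·x̄)/τ₀ = (12.8050·0.294653 − 0.281849·14.1) / 0.012804 = -0.201039/0.012804 ≈ -15.7.

μ₀ = -15.7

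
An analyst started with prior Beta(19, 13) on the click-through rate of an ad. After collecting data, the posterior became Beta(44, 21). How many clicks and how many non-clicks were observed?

25 clicks and 8 non-clicks

A Beta(α, β) prior with s successes and f failures in binomial data gives a Beta(α+s, β+f) posterior.
Match parameters: s=44−19=25, f=21−13=8.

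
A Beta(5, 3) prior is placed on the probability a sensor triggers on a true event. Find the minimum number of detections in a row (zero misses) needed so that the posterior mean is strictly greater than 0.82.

k = 9

After k detections and 0 misses the posterior is Beta(5+k, 3), with mean (5+k)/(5+3+k).
Set (5+k)/(8+k) > 0.82 and solve: k > (0.82·8 − 5)/(1 − 0.82) = 8.667.
The smallest integer exceeding 8.667 is 9.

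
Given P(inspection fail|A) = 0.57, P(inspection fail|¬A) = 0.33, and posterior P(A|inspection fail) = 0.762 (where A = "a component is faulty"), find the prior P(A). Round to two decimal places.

P(A) = 0.65

Bayes' rule in odds form gives O(A|E) = O(A)·[P(E|A)/P(E|¬A)], hence O(A) = O(A|E)/LR.
Posterior odds = 0.762/(1−0.762) = 3.2017. LR = 0.57/0.33 = 1.7273.
Prior odds = 3.2017/1.7273 = 1.8536, so P(A) = 1.8536/(1+1.8536) ≈ 0.65.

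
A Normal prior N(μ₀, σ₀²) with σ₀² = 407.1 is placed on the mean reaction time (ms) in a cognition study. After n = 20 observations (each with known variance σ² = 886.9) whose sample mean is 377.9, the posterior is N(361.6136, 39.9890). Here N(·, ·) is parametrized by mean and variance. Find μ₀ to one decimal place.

With known observation variance, the Normal–Normal posterior has precision τ_n = τ₀ + n/σ² and mean μ_n = (τ₀μ₀ + (n/σ²)x̄)/τ_n.
Here τ₀ = 1/407.1 = 0.002456 and τ_data = 20/886.9 = 0.022550, so τ_n = 0.025006.
Rearranging for μ₀: μ₀ = (μ_n·τ_n − τ_data·x̄)/τ₀ = (361.6136·0.025006 − 0.022550·377.9) / 0.002456 = 0.520865/0.002456 ≈ 212.1.

μ₀ = 212.1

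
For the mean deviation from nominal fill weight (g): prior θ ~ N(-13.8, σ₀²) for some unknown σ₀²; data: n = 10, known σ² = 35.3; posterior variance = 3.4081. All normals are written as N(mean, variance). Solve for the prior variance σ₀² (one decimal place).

σ₀² = 98.7

Posterior precision equals prior precision plus data precision: 1/σ_n² = 1/σ₀² + n/σ².
So 1/σ₀² = 1/3.4081 − 10/35.3 = 0.293419 − 0.283286 = 0.010133.
Hence σ₀² = 1/0.010133 ≈ 98.7.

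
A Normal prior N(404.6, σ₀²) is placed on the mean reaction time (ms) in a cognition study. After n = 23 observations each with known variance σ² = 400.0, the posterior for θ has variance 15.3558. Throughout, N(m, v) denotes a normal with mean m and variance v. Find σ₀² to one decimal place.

σ₀² = 131.2

Posterior precision equals prior precision plus data precision: 1/σ_n² = 1/σ₀² + n/σ².
So 1/σ₀² = 1/15.3558 − 23/400.0 = 0.065122 − 0.057500 = 0.007622.
Hence σ₀² = 1/0.007622 ≈ 131.2.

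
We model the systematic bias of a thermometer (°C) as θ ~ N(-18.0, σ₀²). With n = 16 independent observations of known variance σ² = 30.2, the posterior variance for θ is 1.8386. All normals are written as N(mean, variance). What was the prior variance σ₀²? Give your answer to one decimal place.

Posterior precision equals prior precision plus data precision: 1/σ_n² = 1/σ₀² + n/σ².
So 1/σ₀² = 1/1.8386 − 16/30.2 = 0.543892 − 0.529801 = 0.014091.
Hence σ₀² = 1/0.014091 ≈ 71.0.

σ₀² = 71.0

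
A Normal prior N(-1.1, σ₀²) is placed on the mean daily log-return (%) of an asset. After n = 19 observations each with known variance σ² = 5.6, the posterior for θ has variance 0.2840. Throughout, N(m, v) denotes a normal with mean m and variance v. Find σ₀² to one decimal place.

For the Normal–Normal model with known σ², precisions add: τ_n = τ₀ + n/σ².
So 1/σ₀² = 1/0.2840 − 19/5.6 = 3.521127 − 3.392857 = 0.128270.
Hence σ₀² = 1/0.128270 ≈ 7.8.

σ₀² = 7.8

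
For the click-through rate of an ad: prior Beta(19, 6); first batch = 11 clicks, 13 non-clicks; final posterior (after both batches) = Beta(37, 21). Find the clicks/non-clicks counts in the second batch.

Sequential conjugate updates are equivalent to a single update on the pooled data, so total successes = posterior α − prior α and total failures = posterior β − prior β.
Total across both batches: 37−19=18 clicks, 21−6=15 non-clicks.
Subtract the first batch: 18−11=7 clicks and 15−13=2 non-clicks.

7 clicks and 2 non-clicks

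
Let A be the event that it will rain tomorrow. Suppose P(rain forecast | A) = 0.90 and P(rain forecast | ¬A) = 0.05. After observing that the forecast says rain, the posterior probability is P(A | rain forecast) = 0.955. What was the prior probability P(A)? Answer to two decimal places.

P(A) = 0.54

Bayes' rule in odds form gives O(A|E) = O(A)·[P(E|A)/P(E|¬A)], hence O(A) = O(A|E)/LR.
Posterior odds = 0.955/(1−0.955) = 21.2222. LR = 0.90/0.05 = 18.0000.
Prior odds = 21.2222/18.0000 = 1.1790, so P(A) = 1.1790/(1+1.1790) ≈ 0.54.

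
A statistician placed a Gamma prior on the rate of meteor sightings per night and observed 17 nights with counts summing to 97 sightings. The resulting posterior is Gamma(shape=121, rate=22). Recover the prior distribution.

A Gamma(α, β) prior (rate parametrization) on a Poisson rate with n observations summing to S gives posterior Gamma(α+S, β+n).
So α = 121 − 97 = 24 and β = 22 − 17 = 5.

Gamma(shape=24, rate=5)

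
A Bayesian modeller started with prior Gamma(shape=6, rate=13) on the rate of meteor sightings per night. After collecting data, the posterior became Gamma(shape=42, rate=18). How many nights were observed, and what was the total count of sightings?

n = 5 nights with total 36 sightings

A Gamma(α, β) prior (rate parametrization) on a Poisson rate with n observations summing to S gives posterior Gamma(α+S, β+n).
Matching: Σxᵢ = 42 − 6 = 36 and n = 18 − 13 = 5.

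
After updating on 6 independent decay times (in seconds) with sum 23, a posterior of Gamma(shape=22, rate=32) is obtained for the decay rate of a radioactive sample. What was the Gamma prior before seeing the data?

Gamma–exponential conjugacy: posterior shape = α + n, posterior rate = β + Σtᵢ.
So α = 22 − 6 = 16 and β = 32 − 23 = 9.

Gamma(shape=16, rate=9)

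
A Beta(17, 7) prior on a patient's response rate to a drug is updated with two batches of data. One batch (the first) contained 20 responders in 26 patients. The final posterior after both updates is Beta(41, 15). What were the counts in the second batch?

Sequential conjugate updates are equivalent to a single update on the pooled data, so total successes = posterior α − prior α and total failures = posterior β − prior β.
Total across both batches: 41−17=24 responders, 15−7=8 non-responders.
Subtract the first batch: 24−20=4 responders and 8−6=2 non-responders.

4 responders and 2 non-responders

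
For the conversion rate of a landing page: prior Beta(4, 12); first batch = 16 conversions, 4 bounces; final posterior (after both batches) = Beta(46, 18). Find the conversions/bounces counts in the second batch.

26 conversions and 2 bounces

Sequential conjugate updates are equivalent to a single update on the pooled data, so total successes = posterior α − prior α and total failures = posterior β − prior β.
Total across both batches: 46−4=42 conversions, 18−12=6 bounces.
Subtract the first batch: 42−16=26 conversions and 6−4=2 bounces.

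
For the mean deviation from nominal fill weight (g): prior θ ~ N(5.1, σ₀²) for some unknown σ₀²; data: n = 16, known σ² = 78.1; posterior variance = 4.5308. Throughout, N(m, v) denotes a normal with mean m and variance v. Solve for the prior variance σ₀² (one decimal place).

For the Normal–Normal model with known σ², precisions add: τ_n = τ₀ + n/σ².
So 1/σ₀² = 1/4.5308 − 16/78.1 = 0.220712 − 0.204866 = 0.015846.
Hence σ₀² = 1/0.015846 ≈ 63.1.

σ₀² = 63.1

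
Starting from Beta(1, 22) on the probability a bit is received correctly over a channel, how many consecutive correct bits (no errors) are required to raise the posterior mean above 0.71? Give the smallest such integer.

k = 53

After k correct bits and 0 errors the posterior is Beta(1+k, 22), with mean (1+k)/(1+22+k).
Set (1+k)/(23+k) > 0.71 and solve: k > (0.71·23 − 1)/(1 − 0.71) = 52.862.
The smallest integer exceeding 52.862 is 53.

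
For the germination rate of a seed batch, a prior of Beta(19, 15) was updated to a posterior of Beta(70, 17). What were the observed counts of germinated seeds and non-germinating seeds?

51 germinated seeds and 2 non-germinating seeds

A Beta(α, β) prior with s successes and f failures in binomial data gives a Beta(α+s, β+f) posterior.
So s = 70 − 19 = 51 and f = 17 − 15 = 2.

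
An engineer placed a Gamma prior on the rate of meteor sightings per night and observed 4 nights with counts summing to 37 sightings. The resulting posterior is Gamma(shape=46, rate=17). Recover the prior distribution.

Gamma–Poisson conjugacy: posterior shape = α + Σxᵢ, posterior rate = β + n.
So α = 46 − 37 = 9 and β = 17 − 4 = 13.

Gamma(shape=9, rate=13)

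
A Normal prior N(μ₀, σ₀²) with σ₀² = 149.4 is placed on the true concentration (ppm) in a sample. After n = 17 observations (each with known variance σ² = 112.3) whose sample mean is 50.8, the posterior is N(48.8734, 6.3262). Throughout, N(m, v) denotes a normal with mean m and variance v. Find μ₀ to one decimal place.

μ₀ = 5.3

The posterior mean is a precision-weighted average: μ_n = (τ₀μ₀ + τ_data·x̄)/(τ₀+τ_data), with τ₀=1/σ₀² and τ_data=n/σ².
Here τ₀ = 1/149.4 = 0.006693 and τ_data = 17/112.3 = 0.151380, so τ_n = 0.158073.
Rearranging for μ₀: μ₀ = (μ_n·τ_n − τ_data·x̄)/τ₀ = (48.8734·0.158073 − 0.151380·50.8) / 0.006693 = 0.035461/0.006693 ≈ 5.3.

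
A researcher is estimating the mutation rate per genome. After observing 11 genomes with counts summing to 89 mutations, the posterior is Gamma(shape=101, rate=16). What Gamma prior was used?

Gamma(shape=12, rate=5)

A Gamma(α, β) prior (rate parametrization) on a Poisson rate with n observations summing to S gives posterior Gamma(α+S, β+n).
So α = 101 − 89 = 12 and β = 16 − 11 = 5.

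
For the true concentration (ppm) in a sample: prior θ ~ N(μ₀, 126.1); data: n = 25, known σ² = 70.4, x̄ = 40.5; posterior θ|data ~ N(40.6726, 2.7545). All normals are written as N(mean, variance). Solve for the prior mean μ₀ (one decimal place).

With known observation variance, the Normal–Normal posterior has precision τ_n = τ₀ + n/σ² and mean μ_n = (τ₀μ₀ + (n/σ²)x̄)/τ_n.
Here τ₀ = 1/126.1 = 0.007930 and τ_data = 25/70.4 = 0.355114, so τ_n = 0.363044.
Rearranging for μ₀: μ₀ = (μ_n·τ_n − τ_data·x̄)/τ₀ = (40.6726·0.363044 − 0.355114·40.5) / 0.007930 = 0.383826/0.007930 ≈ 48.4.

μ₀ = 48.4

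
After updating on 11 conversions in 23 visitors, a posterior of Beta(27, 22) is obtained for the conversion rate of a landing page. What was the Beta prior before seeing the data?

Beta(16, 10)

Beta is conjugate to the binomial likelihood: posterior = Beta(α+s, β+f).
So α = 27 − 11 = 16 and β = 22 − 12 = 10.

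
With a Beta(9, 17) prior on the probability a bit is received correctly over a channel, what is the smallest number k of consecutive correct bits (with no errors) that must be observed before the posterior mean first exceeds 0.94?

After k correct bits and 0 errors the posterior is Beta(9+k, 17), with mean (9+k)/(9+17+k).
Set (9+k)/(26+k) > 0.94 and solve: k > (0.94·26 − 9)/(1 − 0.94) = 257.333.
The smallest integer exceeding 257.333 is 258, and checking k=258: (267)/(284) = 0.9401 > 0.94.

k = 258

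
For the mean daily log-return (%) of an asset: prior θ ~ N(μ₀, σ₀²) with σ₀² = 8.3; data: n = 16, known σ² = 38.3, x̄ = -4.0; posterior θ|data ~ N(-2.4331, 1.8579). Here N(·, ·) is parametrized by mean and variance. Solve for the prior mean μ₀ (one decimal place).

With known observation variance, the Normal–Normal posterior has precision τ_n = τ₀ + n/σ² and mean μ_n = (τ₀μ₀ + (n/σ²)x̄)/τ_n.
Here τ₀ = 1/8.3 = 0.120482 and τ_data = 16/38.3 = 0.417755, so τ_n = 0.538237.
Rearranging for μ₀: μ₀ = (μ_n·τ_n − τ_data·x̄)/τ₀ = (-2.4331·0.538237 − 0.417755·-4.0) / 0.120482 = 0.361436/0.120482 ≈ 3.0.

μ₀ = 3.0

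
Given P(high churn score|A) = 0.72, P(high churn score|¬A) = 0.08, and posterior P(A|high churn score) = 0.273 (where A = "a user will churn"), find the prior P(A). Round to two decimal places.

Bayes' rule in odds form gives O(A|E) = O(A)·[P(E|A)/P(E|¬A)], hence O(A) = O(A|E)/LR.
Posterior odds = 0.273/(1−0.273) = 0.3755. LR = 0.72/0.08 = 9.0000.
Prior odds = 0.3755/9.0000 = 0.0417, so P(A) = 0.0417/(1+0.0417) ≈ 0.04.

P(A) = 0.04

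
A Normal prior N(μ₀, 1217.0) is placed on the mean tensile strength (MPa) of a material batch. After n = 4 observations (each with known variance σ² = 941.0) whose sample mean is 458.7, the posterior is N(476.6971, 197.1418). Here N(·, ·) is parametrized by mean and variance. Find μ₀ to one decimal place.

μ₀ = 569.8

The posterior mean is a precision-weighted average: μ_n = (τ₀μ₀ + τ_data·x̄)/(τ₀+τ_data), with τ₀=1/σ₀² and τ_data=n/σ².
Here τ₀ = 1/1217.0 = 0.000822 and τ_data = 4/941.0 = 0.004251, so τ_n = 0.005073.
Rearranging for μ₀: μ₀ = (μ_n·τ_n − τ_data·x̄)/τ₀ = (476.6971·0.005073 − 0.004251·458.7) / 0.000822 = 0.468351/0.000822 ≈ 569.8.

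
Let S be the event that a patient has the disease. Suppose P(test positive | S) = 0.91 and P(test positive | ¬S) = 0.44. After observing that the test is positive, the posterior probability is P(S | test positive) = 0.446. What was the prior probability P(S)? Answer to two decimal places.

Bayes' rule in odds form gives O(S|E) = O(S)·[P(E|S)/P(E|¬S)], hence O(S) = O(S|E)/LR.
Posterior odds = 0.446/(1−0.446) = 0.8051. LR = 0.91/0.44 = 2.0682.
Prior odds = 0.8051/2.0682 = 0.3893, so P(S) = 0.3893/(1+0.3893) ≈ 0.28.

P(S) = 0.28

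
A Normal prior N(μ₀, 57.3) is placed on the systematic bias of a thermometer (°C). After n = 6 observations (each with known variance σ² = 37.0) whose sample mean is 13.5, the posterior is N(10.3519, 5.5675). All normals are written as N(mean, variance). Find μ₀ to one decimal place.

μ₀ = -18.9

The posterior mean is a precision-weighted average: μ_n = (τ₀μ₀ + τ_data·x̄)/(τ₀+τ_data), with τ₀=1/σ₀² and τ_data=n/σ².
Here τ₀ = 1/57.3 = 0.017452 and τ_data = 6/37.0 = 0.162162, so τ_n = 0.179614.
Rearranging for μ₀: μ₀ = (μ_n·τ_n − τ_data·x̄)/τ₀ = (10.3519·0.179614 − 0.162162·13.5) / 0.017452 = -0.329841/0.017452 ≈ -18.9.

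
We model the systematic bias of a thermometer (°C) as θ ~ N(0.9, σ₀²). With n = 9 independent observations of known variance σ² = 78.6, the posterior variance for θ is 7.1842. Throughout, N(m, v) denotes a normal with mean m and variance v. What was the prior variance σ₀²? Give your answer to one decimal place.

For the Normal–Normal model with known σ², precisions add: τ_n = τ₀ + n/σ².
So 1/σ₀² = 1/7.1842 − 9/78.6 = 0.139194 − 0.114504 = 0.024690.
Hence σ₀² = 1/0.024690 ≈ 40.5.

σ₀² = 40.5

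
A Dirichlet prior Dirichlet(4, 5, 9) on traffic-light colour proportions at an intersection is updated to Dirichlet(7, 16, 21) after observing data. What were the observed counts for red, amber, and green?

For a Dirichlet(α) prior with multinomial counts c, the posterior is Dirichlet(α + c) componentwise.
Counts are posterior − prior componentwise: 7−4=3, 16−5=11, 21−9=12.

counts (3, 11, 12)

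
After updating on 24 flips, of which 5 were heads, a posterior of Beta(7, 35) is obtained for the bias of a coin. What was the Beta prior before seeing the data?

Beta is conjugate to the binomial likelihood: posterior = Beta(a+s, b+f).
Subtract the data counts: 7−5=2, 35−19=16.

Beta(2, 16)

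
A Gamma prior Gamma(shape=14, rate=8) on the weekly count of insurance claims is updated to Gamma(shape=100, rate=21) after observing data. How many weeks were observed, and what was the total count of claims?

Gamma–Poisson conjugacy: posterior shape = α + Σxᵢ, posterior rate = β + n.
Matching: Σxᵢ = 100 − 14 = 86 and n = 21 − 8 = 13.

n = 13 weeks with total 86 claims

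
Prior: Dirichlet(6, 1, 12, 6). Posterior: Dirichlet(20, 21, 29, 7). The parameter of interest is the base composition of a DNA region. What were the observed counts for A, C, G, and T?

counts (14, 20, 17, 1)

For a Dirichlet(α) prior with multinomial counts c, the posterior is Dirichlet(α + c) componentwise.
Counts are posterior − prior componentwise: 20−6=14, 21−1=20, 29−12=17, 7−6=1.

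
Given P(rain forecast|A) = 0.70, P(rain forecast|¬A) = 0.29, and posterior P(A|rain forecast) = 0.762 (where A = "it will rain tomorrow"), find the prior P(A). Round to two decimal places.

P(A) = 0.57

Bayes' rule in odds form gives O(A|E) = O(A)·[P(E|A)/P(E|¬A)], hence O(A) = O(A|E)/LR.
Posterior odds = 0.762/(1−0.762) = 3.2017. LR = 0.70/0.29 = 2.4138.
Prior odds = 3.2017/2.4138 = 1.3264, so P(A) = 1.3264/(1+1.3264) ≈ 0.57.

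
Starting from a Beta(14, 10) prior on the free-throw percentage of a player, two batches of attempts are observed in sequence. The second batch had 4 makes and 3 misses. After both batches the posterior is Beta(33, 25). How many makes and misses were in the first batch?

Sequential conjugate updates are equivalent to a single update on the pooled data, so total successes = posterior α − prior α and total failures = posterior β − prior β.
Total across both batches: 33−14=19 makes, 25−10=15 misses.
Subtract the second batch: 19−4=15 makes and 15−3=12 misses.

15 makes and 12 misses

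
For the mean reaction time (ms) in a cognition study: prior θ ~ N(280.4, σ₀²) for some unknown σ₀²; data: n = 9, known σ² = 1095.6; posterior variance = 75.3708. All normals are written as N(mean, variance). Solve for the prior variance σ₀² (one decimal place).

σ₀² = 197.9

Posterior precision equals prior precision plus data precision: 1/σ_n² = 1/σ₀² + n/σ².
So 1/σ₀² = 1/75.3708 − 9/1095.6 = 0.013268 − 0.008215 = 0.005053.
Hence σ₀² = 1/0.005053 ≈ 197.9.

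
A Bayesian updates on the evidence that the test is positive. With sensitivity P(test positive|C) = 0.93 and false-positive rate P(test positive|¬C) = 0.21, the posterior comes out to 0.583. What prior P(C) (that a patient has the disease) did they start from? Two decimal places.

P(C) = 0.24

Bayes' rule in odds form gives O(C|E) = O(C)·[P(E|C)/P(E|¬C)], hence O(C) = O(C|E)/LR.
Posterior odds = 0.583/(1−0.583) = 1.3981. LR = 0.93/0.21 = 4.4286.
Prior odds = 1.3981/4.4286 = 0.3157, so P(C) = 0.3157/(1+0.3157) ≈ 0.24.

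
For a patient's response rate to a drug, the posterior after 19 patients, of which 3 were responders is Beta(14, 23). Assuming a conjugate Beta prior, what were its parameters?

Beta(11, 7)

Beta is conjugate to the binomial likelihood: posterior = Beta(a+s, b+f).
So a = 14 − 3 = 11 and b = 23 − 16 = 7.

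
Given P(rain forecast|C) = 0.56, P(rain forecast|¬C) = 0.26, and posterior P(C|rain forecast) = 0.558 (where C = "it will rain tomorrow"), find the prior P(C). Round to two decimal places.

In odds form, posterior odds = prior odds × likelihood ratio, so prior odds = posterior odds ÷ LR.
Posterior odds = 0.558/(1−0.558) = 1.2624. LR = 0.56/0.26 = 2.1538.
Prior odds = 1.2624/2.1538 = 0.5861, so P(C) = 0.5861/(1+0.5861) ≈ 0.37.

P(C) = 0.37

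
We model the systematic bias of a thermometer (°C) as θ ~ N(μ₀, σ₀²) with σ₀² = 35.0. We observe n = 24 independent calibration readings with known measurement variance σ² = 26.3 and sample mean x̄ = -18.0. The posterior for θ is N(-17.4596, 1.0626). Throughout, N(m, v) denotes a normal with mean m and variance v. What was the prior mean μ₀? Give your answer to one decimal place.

With known observation variance, the Normal–Normal posterior has precision τ_n = τ₀ + n/σ² and mean μ_n = (τ₀μ₀ + (n/σ²)x̄)/τ_n.
Here τ₀ = 1/35.0 = 0.028571 and τ_data = 24/26.3 = 0.912548, so τ_n = 0.941119.
Rearranging for μ₀: μ₀ = (μ_n·τ_n − τ_data·x̄)/τ₀ = (-17.4596·0.941119 − 0.912548·-18.0) / 0.028571 = -0.005697/0.028571 ≈ -0.2.

μ₀ = -0.2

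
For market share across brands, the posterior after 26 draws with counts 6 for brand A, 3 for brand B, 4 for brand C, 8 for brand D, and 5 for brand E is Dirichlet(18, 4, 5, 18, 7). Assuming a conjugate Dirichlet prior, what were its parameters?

Dirichlet(12, 1, 1, 10, 2)

For a Dirichlet(α) prior with multinomial counts c, the posterior is Dirichlet(α + c) componentwise.
Subtract each count from the matching posterior parameter: 18−6=12, 4−3=1, 5−4=1, 18−8=10, 7−5=2.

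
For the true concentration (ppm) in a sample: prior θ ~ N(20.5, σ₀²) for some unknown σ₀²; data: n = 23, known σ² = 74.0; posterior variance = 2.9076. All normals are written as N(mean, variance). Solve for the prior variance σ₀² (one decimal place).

For the Normal–Normal model with known σ², precisions add: τ_n = τ₀ + n/σ².
So 1/σ₀² = 1/2.9076 − 23/74.0 = 0.343926 − 0.310811 = 0.033115.
Hence σ₀² = 1/0.033115 ≈ 30.2.

σ₀² = 30.2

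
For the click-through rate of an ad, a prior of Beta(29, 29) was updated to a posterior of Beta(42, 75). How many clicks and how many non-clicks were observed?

Under Beta–binomial conjugacy the posterior parameters are (a+s, b+f).
So s = 42 − 29 = 13 and f = 75 − 29 = 46.

13 clicks and 46 non-clicks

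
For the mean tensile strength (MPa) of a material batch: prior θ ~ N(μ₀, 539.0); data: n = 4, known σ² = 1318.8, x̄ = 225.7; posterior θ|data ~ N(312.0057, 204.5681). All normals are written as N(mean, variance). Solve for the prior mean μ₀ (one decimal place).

μ₀ = 453.1

The posterior mean is a precision-weighted average: μ_n = (τ₀μ₀ + τ_data·x̄)/(τ₀+τ_data), with τ₀=1/σ₀² and τ_data=n/σ².
Here τ₀ = 1/539.0 = 0.001855 and τ_data = 4/1318.8 = 0.003033, so τ_n = 0.004888.
Rearranging for μ₀: μ₀ = (μ_n·τ_n − τ_data·x̄)/τ₀ = (312.0057·0.004888 − 0.003033·225.7) / 0.001855 = 0.840536/0.001855 ≈ 453.1.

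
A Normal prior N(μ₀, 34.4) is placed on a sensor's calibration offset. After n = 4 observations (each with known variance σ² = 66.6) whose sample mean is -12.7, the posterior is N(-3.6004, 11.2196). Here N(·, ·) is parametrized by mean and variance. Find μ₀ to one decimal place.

μ₀ = 15.2

The posterior mean is a precision-weighted average: μ_n = (τ₀μ₀ + τ_data·x̄)/(τ₀+τ_data), with τ₀=1/σ₀² and τ_data=n/σ².
Here τ₀ = 1/34.4 = 0.029070 and τ_data = 4/66.6 = 0.060060, so τ_n = 0.089130.
Rearranging for μ₀: μ₀ = (μ_n·τ_n − τ_data·x̄)/τ₀ = (-3.6004·0.089130 − 0.060060·-12.7) / 0.029070 = 0.441858/0.029070 ≈ 15.2.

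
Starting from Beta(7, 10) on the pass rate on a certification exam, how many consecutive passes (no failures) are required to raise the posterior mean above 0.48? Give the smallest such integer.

After k passes and 0 failures the posterior is Beta(7+k, 10), with mean (7+k)/(7+10+k).
Set (7+k)/(17+k) > 0.48 and solve: k > (0.48·17 − 7)/(1 − 0.48) = 2.231.
The smallest integer exceeding 2.231 is 3.

k = 3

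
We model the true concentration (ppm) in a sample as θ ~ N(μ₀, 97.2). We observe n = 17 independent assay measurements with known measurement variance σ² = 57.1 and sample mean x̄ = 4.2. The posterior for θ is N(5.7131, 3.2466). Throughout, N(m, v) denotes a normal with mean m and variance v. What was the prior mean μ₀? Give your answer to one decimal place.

μ₀ = 49.5

With known observation variance, the Normal–Normal posterior has precision τ_n = τ₀ + n/σ² and mean μ_n = (τ₀μ₀ + (n/σ²)x̄)/τ_n.
Here τ₀ = 1/97.2 = 0.010288 and τ_data = 17/57.1 = 0.297723, so τ_n = 0.308011.
Rearranging for μ₀: μ₀ = (μ_n·τ_n − τ_data·x̄)/τ₀ = (5.7131·0.308011 − 0.297723·4.2) / 0.010288 = 0.509261/0.010288 ≈ 49.5.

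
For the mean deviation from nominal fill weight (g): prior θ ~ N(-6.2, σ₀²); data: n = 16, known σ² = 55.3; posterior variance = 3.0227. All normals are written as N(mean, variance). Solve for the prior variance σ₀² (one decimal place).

σ₀² = 24.1

For the Normal–Normal model with known σ², precisions add: τ_n = τ₀ + n/σ².
So 1/σ₀² = 1/3.0227 − 16/55.3 = 0.330830 − 0.289331 = 0.041499.
Hence σ₀² = 1/0.041499 ≈ 24.1.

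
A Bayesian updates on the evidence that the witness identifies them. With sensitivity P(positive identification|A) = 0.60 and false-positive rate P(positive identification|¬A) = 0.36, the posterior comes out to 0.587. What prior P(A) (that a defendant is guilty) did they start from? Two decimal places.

In odds form, posterior odds = prior odds × likelihood ratio, so prior odds = posterior odds ÷ LR.
Posterior odds = 0.587/(1−0.587) = 1.4213. LR = 0.60/0.36 = 1.6667.
Prior odds = 1.4213/1.6667 = 0.8528, so P(A) = 0.8528/(1+0.8528) ≈ 0.46.

P(A) = 0.46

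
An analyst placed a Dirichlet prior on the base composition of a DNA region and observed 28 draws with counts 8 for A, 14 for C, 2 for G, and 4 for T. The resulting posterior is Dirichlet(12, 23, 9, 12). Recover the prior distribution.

For a Dirichlet(α) prior with multinomial counts c, the posterior is Dirichlet(α + c) componentwise.
Subtract each count from the matching posterior parameter: 12−8=4, 23−14=9, 9−2=7, 12−4=8.

Dirichlet(4, 9, 7, 8)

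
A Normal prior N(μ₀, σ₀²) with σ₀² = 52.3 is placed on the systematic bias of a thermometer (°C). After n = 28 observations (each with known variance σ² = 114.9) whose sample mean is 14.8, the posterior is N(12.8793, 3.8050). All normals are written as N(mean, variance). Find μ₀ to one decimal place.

The posterior mean is a precision-weighted average: μ_n = (τ₀μ₀ + τ_data·x̄)/(τ₀+τ_data), with τ₀=1/σ₀² and τ_data=n/σ².
Here τ₀ = 1/52.3 = 0.019120 and τ_data = 28/114.9 = 0.243690, so τ_n = 0.262810.
Rearranging for μ₀: μ₀ = (μ_n·τ_n − τ_data·x̄)/τ₀ = (12.8793·0.262810 − 0.243690·14.8) / 0.019120 = -0.221803/0.019120 ≈ -11.6.

μ₀ = -11.6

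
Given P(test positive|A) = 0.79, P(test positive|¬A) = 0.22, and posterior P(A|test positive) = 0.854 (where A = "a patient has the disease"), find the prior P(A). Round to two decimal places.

In odds form, posterior odds = prior odds × likelihood ratio, so prior odds = posterior odds ÷ LR.
Posterior odds = 0.854/(1−0.854) = 5.8493. LR = 0.79/0.22 = 3.5909.
Prior odds = 5.8493/3.5909 = 1.6289, so P(A) = 1.6289/(1+1.6289) ≈ 0.62.

P(A) = 0.62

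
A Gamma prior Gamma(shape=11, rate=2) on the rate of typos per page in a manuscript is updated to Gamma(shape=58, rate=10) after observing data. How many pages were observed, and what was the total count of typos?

n = 8 pages with total 47 typos

Gamma–Poisson conjugacy: posterior shape = α + Σxᵢ, posterior rate = β + n.
Matching: Σxᵢ = 58 − 11 = 47 and n = 10 − 2 = 8.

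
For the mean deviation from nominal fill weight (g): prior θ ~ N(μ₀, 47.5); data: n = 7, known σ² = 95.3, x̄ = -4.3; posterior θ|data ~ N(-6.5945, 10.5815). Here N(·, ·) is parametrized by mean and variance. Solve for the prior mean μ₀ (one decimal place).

The posterior mean is a precision-weighted average: μ_n = (τ₀μ₀ + τ_data·x̄)/(τ₀+τ_data), with τ₀=1/σ₀² and τ_data=n/σ².
Here τ₀ = 1/47.5 = 0.021053 and τ_data = 7/95.3 = 0.073452, so τ_n = 0.094505.
Rearranging for μ₀: μ₀ = (μ_n·τ_n − τ_data·x̄)/τ₀ = (-6.5945·0.094505 − 0.073452·-4.3) / 0.021053 = -0.307370/0.021053 ≈ -14.6.

μ₀ = -14.6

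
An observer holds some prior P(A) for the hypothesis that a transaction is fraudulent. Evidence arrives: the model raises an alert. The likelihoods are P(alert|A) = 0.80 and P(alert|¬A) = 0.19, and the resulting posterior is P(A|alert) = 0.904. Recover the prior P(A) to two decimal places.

P(A) = 0.69

In odds form, posterior odds = prior odds × likelihood ratio, so prior odds = posterior odds ÷ LR.
Posterior odds = 0.904/(1−0.904) = 9.4167. LR = 0.80/0.19 = 4.2105.
Prior odds = 9.4167/4.2105 = 2.2365, so P(A) = 2.2365/(1+2.2365) ≈ 0.69.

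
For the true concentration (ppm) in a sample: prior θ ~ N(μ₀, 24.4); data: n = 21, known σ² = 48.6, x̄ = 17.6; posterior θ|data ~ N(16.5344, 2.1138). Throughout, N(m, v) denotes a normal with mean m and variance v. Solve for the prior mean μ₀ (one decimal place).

With known observation variance, the Normal–Normal posterior has precision τ_n = τ₀ + n/σ² and mean μ_n = (τ₀μ₀ + (n/σ²)x̄)/τ_n.
Here τ₀ = 1/24.4 = 0.040984 and τ_data = 21/48.6 = 0.432099, so τ_n = 0.473083.
Rearranging for μ₀: μ₀ = (μ_n·τ_n − τ_data·x̄)/τ₀ = (16.5344·0.473083 − 0.432099·17.6) / 0.040984 = 0.217201/0.040984 ≈ 5.3.

μ₀ = 5.3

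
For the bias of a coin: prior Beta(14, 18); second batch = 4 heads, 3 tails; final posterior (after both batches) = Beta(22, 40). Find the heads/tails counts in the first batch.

4 heads and 19 tails

Sequential conjugate updates are equivalent to a single update on the pooled data, so total successes = posterior α − prior α and total failures = posterior β − prior β.
Total across both batches: 22−14=8 heads, 40−18=22 tails.
Subtract the second batch: 8−4=4 heads and 22−3=19 tails.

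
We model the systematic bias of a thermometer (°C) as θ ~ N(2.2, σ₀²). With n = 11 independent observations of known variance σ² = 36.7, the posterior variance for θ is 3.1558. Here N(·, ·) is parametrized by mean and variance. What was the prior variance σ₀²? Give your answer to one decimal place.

σ₀² = 58.3

For the Normal–Normal model with known σ², precisions add: τ_n = τ₀ + n/σ².
So 1/σ₀² = 1/3.1558 − 11/36.7 = 0.316877 − 0.299728 = 0.017149.
Hence σ₀² = 1/0.017149 ≈ 58.3.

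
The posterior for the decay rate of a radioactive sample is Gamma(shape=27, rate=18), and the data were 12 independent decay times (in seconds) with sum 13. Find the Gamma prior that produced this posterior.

Gamma–exponential conjugacy: posterior shape = α + n, posterior rate = β + Σtᵢ.
So α = 27 − 12 = 15 and β = 18 − 13 = 5.

Gamma(shape=15, rate=5)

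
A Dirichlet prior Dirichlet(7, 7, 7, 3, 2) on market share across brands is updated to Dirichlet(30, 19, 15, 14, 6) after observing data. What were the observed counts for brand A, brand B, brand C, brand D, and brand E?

counts (23, 12, 8, 11, 4)

For a Dirichlet(α) prior with multinomial counts c, the posterior is Dirichlet(α + c) componentwise.
Counts are posterior − prior componentwise: 30−7=23, 19−7=12, 15−7=8, 14−3=11, 6−2=4.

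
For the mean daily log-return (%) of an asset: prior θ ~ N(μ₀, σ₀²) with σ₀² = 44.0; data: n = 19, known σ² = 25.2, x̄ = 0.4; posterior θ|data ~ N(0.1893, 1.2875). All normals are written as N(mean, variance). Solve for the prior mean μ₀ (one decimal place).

With known observation variance, the Normal–Normal posterior has precision τ_n = τ₀ + n/σ² and mean μ_n = (τ₀μ₀ + (n/σ²)x̄)/τ_n.
Here τ₀ = 1/44.0 = 0.022727 and τ_data = 19/25.2 = 0.753968, so τ_n = 0.776695.
Rearranging for μ₀: μ₀ = (μ_n·τ_n − τ_data·x̄)/τ₀ = (0.1893·0.776695 − 0.753968·0.4) / 0.022727 = -0.154559/0.022727 ≈ -6.8.

μ₀ = -6.8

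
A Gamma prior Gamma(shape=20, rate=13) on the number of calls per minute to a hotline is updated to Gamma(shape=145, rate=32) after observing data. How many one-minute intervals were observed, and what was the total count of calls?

n = 19 one-minute intervals with total 125 calls

Gamma–Poisson conjugacy: posterior shape = α + Σxᵢ, posterior rate = β + n.
Matching: Σxᵢ = 145 − 20 = 125 and n = 32 − 13 = 19.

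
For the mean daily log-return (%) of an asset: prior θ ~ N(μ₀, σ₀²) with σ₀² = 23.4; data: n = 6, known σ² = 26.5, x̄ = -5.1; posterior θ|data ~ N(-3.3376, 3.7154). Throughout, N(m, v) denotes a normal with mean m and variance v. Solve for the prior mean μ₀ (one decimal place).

μ₀ = 6.0

With known observation variance, the Normal–Normal posterior has precision τ_n = τ₀ + n/σ² and mean μ_n = (τ₀μ₀ + (n/σ²)x̄)/τ_n.
Here τ₀ = 1/23.4 = 0.042735 and τ_data = 6/26.5 = 0.226415, so τ_n = 0.269150.
Rearranging for μ₀: μ₀ = (μ_n·τ_n − τ_data·x̄)/τ₀ = (-3.3376·0.269150 − 0.226415·-5.1) / 0.042735 = 0.256401/0.042735 ≈ 6.0.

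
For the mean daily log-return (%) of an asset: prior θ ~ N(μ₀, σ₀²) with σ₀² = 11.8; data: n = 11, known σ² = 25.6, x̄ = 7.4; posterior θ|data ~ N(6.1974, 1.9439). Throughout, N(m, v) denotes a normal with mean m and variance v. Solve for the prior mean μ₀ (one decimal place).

With known observation variance, the Normal–Normal posterior has precision τ_n = τ₀ + n/σ² and mean μ_n = (τ₀μ₀ + (n/σ²)x̄)/τ_n.
Here τ₀ = 1/11.8 = 0.084746 and τ_data = 11/25.6 = 0.429688, so τ_n = 0.514434.
Rearranging for μ₀: μ₀ = (μ_n·τ_n − τ_data·x̄)/τ₀ = (6.1974·0.514434 − 0.429688·7.4) / 0.084746 = 0.008462/0.084746 ≈ 0.1.

μ₀ = 0.1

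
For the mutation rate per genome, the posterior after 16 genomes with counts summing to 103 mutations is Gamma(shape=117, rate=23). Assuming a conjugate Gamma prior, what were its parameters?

Gamma(shape=14, rate=7)

Gamma–Poisson conjugacy: posterior shape = α + Σxᵢ, posterior rate = β + n.
So α = 117 − 103 = 14 and β = 23 − 16 = 7.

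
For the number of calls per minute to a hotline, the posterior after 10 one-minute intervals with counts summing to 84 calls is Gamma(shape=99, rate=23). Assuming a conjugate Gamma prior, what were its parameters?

Gamma(shape=15, rate=13)

Gamma–Poisson conjugacy: posterior shape = α + Σxᵢ, posterior rate = β + n.
So α = 99 − 84 = 15 and β = 23 − 10 = 13.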